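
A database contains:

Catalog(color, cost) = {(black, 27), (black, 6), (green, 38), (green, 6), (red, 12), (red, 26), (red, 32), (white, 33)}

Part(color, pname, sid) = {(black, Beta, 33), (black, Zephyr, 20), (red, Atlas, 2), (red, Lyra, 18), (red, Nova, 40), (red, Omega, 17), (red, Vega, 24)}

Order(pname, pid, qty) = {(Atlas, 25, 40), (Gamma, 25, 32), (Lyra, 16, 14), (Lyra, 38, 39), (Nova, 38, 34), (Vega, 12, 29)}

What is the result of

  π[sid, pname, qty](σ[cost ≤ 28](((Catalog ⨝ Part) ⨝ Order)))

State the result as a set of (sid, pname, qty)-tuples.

{(18, Lyra, 14), (18, Lyra, 39), (2, Atlas, 40), (24, Vega, 29), (40, Nova, 34)}

Natural join on color: {(black, 27, Beta, 33), (black, 27, Zephyr, 20), (black, 6, Beta, 33), (black, 6, Zephyr, 20), (red, 12, Atlas, 2), (red, 12, Lyra, 18), (red, 12, Nova, 40), (red, 12, Omega, 17), (red, 12, Vega, 24), (red, 26, Atlas, 2), (red, 26, Lyra, 18), (red, 26, Nova, 40), (red, 26, Omega, 17), (red, 26, Vega, 24), (red, 32, Atlas, 2), (red, 32, Lyra, 18), (red, 32, Nova, 40), (red, 32, Omega, 17), (red, 32, Vega, 24)}
Natural join on pname: {(red, 12, Atlas, 2, 25, 40), (red, 12, Lyra, 18, 16, 14), (red, 12, Lyra, 18, 38, 39), (red, 12, Nova, 40, 38, 34), (red, 12, Vega, 24, 12, 29), (red, 26, Atlas, 2, 25, 40), (red, 26, Lyra, 18, 16, 14), (red, 26, Lyra, 18, 38, 39), (red, 26, Nova, 40, 38, 34), (red, 26, Vega, 24, 12, 29), (red, 32, Atlas, 2, 25, 40), (red, 32, Lyra, 18, 16, 14), (red, 32, Lyra, 18, 38, 39), (red, 32, Nova, 40, 38, 34), (red, 32, Vega, 24, 12, 29)}
Filtering on cost ≤ 28 leaves {(red, 12, Atlas, 2, 25, 40), (red, 12, Lyra, 18, 16, 14), (red, 12, Lyra, 18, 38, 39), (red, 12, Nova, 40, 38, 34), (red, 12, Vega, 24, 12, 29), (red, 26, Atlas, 2, 25, 40), (red, 26, Lyra, 18, 16, 14), (red, 26, Lyra, 18, 38, 39), (red, 26, Nova, 40, 38, 34), (red, 26, Vega, 24, 12, 29)}.
Keep only column(s) sid, pname, qty (5 duplicate(s) eliminated): {(18, Lyra, 14), (18, Lyra, 39), (2, Atlas, 40), (24, Vega, 29), (40, Nova, 34)}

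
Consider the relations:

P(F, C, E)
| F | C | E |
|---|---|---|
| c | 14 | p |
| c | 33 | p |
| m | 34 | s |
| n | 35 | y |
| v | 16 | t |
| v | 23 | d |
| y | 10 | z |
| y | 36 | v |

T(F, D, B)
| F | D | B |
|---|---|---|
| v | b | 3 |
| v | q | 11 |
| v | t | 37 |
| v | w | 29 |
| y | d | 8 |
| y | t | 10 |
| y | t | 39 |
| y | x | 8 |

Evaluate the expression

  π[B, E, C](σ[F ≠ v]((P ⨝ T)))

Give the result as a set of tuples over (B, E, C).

{(10, v, 36), (10, z, 10), (39, v, 36), (39, z, 10), (8, v, 36), (8, z, 10)}

P ⋈ T (natural join on F): {(v, 16, t, b, 3), (v, 16, t, q, 11), (v, 16, t, t, 37), (v, 16, t, w, 29), (v, 23, d, b, 3), (v, 23, d, q, 11), (v, 23, d, t, 37), (v, 23, d, w, 29), (y, 10, z, d, 8), (y, 10, z, t, 10), (y, 10, z, t, 39), (y, 10, z, x, 8), (y, 36, v, d, 8), (y, 36, v, t, 10), (y, 36, v, t, 39), (y, 36, v, x, 8)}
σ[F ≠ v]: keep tuples satisfying F ≠ v → {(y, 10, z, d, 8), (y, 10, z, t, 10), (y, 10, z, t, 39), (y, 10, z, x, 8), (y, 36, v, d, 8), (y, 36, v, t, 10), (y, 36, v, t, 39), (y, 36, v, x, 8)}
Projecting to B, E, C (2 duplicate(s) eliminated): {(10, v, 36), (10, z, 10), (39, v, 36), (39, z, 10), (8, v, 36), (8, z, 10)}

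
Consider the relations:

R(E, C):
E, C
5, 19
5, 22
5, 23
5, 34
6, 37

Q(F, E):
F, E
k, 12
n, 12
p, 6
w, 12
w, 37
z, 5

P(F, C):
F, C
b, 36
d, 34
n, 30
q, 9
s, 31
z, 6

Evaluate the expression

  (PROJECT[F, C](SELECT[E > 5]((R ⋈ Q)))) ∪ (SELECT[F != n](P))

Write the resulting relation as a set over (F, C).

{(b, 36), (d, 34), (p, 37), (q, 9), (s, 31), (z, 6)}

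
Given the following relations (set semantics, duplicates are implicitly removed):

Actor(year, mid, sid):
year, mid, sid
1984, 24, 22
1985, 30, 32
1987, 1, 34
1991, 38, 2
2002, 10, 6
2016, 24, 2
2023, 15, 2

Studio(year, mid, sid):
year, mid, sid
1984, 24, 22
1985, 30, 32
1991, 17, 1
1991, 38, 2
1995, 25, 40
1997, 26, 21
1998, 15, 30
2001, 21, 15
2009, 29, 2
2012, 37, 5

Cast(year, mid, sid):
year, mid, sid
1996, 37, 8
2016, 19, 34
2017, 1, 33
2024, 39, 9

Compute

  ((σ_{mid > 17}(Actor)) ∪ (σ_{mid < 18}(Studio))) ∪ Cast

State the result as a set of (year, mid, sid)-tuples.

{(1984, 24, 22), (1985, 30, 32), (1991, 17, 1), (1991, 38, 2), (1996, 37, 8), (1998, 15, 30), (2016, 19, 34), (2016, 24, 2), (2017, 1, 33), (2024, 39, 9)}

σ[mid > 17]: keep tuples satisfying mid > 17 → {(1984, 24, 22), (1985, 30, 32), (1991, 38, 2), (2016, 24, 2)}
σ[mid < 18]: keep tuples satisfying mid < 18 → {(1991, 17, 1), (1998, 15, 30)}
Set union of the two operands is {(1984, 24, 22), (1985, 30, 32), (1991, 17, 1), (1991, 38, 2), (1998, 15, 30), (2016, 24, 2)}.
Set union of the two operands is {(1984, 24, 22), (1985, 30, 32), (1991, 17, 1), (1991, 38, 2), (1996, 37, 8), (1998, 15, 30), (2016, 19, 34), (2016, 24, 2), (2017, 1, 33), (2024, 39, 9)}.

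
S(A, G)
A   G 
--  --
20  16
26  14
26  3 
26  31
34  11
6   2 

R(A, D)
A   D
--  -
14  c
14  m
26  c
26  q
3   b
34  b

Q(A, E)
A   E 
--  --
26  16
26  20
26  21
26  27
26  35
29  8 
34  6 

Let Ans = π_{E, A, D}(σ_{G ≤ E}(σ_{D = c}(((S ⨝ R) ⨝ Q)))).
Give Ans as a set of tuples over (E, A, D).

{(16, 26, c), (20, 26, c), (21, 26, c), (27, 26, c), (35, 26, c)}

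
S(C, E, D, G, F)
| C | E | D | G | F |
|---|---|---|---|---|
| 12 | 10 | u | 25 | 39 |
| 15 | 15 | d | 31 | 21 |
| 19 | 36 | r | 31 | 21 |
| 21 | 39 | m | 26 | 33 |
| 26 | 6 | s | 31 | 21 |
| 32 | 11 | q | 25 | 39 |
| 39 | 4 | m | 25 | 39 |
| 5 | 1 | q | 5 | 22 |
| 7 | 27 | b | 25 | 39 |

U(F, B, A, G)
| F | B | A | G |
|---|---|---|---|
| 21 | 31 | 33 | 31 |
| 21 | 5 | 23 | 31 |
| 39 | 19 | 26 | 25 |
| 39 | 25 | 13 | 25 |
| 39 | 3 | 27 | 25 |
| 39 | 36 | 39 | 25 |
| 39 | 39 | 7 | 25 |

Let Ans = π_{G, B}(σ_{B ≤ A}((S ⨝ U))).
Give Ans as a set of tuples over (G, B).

Natural join on G, F: {(12, 10, u, 25, 39, 19, 26), (12, 10, u, 25, 39, 25, 13), (12, 10, u, 25, 39, 3, 27), (12, 10, u, 25, 39, 36, 39), (12, 10, u, 25, 39, 39, 7), (15, 15, d, 31, 21, 31, 33), (15, 15, d, 31, 21, 5, 23), (19, 36, r, 31, 21, 31, 33), (19, 36, r, 31, 21, 5, 23), (26, 6, s, 31, 21, 31, 33), (26, 6, s, 31, 21, 5, 23), (32, 11, q, 25, 39, 19, 26), (32, 11, q, 25, 39, 25, 13), (32, 11, q, 25, 39, 3, 27), (32, 11, q, 25, 39, 36, 39), (32, 11, q, 25, 39, 39, 7), (39, 4, m, 25, 39, 19, 26), (39, 4, m, 25, 39, 25, 13), (39, 4, m, 25, 39, 3, 27), (39, 4, m, 25, 39, 36, 39), (39, 4, m, 25, 39, 39, 7), (7, 27, b, 25, 39, 19, 26), (7, 27, b, 25, 39, 25, 13), (7, 27, b, 25, 39, 3, 27), (7, 27, b, 25, 39, 36, 39), (7, 27, b, 25, 39, 39, 7)}
Filtering on B ≤ A leaves {(12, 10, u, 25, 39, 19, 26), (12, 10, u, 25, 39, 3, 27), (12, 10, u, 25, 39, 36, 39), (15, 15, d, 31, 21, 31, 33), (15, 15, d, 31, 21, 5, 23), (19, 36, r, 31, 21, 31, 33), (19, 36, r, 31, 21, 5, 23), (26, 6, s, 31, 21, 31, 33), (26, 6, s, 31, 21, 5, 23), (32, 11, q, 25, 39, 19, 26), (32, 11, q, 25, 39, 3, 27), (32, 11, q, 25, 39, 36, 39), (39, 4, m, 25, 39, 19, 26), (39, 4, m, 25, 39, 3, 27), (39, 4, m, 25, 39, 36, 39), (7, 27, b, 25, 39, 19, 26), (7, 27, b, 25, 39, 3, 27), (7, 27, b, 25, 39, 36, 39)}.
Projecting to G, B (13 duplicate(s) eliminated): {(25, 19), (25, 3), (25, 36), (31, 31), (31, 5)}

{(25, 19), (25, 3), (25, 36), (31, 31), (31, 5)}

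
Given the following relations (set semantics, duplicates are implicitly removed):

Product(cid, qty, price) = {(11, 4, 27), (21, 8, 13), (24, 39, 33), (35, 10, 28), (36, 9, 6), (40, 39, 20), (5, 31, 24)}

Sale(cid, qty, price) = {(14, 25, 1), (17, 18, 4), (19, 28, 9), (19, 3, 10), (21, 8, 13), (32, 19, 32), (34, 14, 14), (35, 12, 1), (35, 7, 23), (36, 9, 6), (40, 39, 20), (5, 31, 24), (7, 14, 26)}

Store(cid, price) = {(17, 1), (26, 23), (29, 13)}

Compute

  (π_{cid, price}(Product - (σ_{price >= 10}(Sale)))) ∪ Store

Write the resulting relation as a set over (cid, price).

{(11, 27), (17, 1), (24, 33), (26, 23), (29, 13), (35, 28), (36, 6)}

σ[price >= 10]: keep tuples satisfying price >= 10 → {(19, 3, 10), (21, 8, 13), (32, 19, 32), (34, 14, 14), (35, 7, 23), (40, 39, 20), (5, 31, 24), (7, 14, 26)}
Taking the difference: {(11, 4, 27), (24, 39, 33), (35, 10, 28), (36, 9, 6)}
Keep only column(s) cid, price: {(11, 27), (24, 33), (35, 28), (36, 6)}
Taking the union: {(11, 27), (17, 1), (24, 33), (26, 23), (29, 13), (35, 28), (36, 6)}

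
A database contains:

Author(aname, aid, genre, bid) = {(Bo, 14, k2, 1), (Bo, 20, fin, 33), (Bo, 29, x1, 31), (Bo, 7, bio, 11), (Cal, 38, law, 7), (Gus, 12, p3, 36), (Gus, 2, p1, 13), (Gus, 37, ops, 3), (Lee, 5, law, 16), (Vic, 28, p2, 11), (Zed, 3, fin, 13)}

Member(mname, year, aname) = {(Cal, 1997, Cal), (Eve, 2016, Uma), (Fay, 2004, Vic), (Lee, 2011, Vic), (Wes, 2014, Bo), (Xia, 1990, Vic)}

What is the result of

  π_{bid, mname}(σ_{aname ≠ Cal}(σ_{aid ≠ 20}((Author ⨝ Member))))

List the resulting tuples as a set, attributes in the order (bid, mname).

Natural join on aname: {(Bo, 14, k2, 1, Wes, 2014), (Bo, 20, fin, 33, Wes, 2014), (Bo, 29, x1, 31, Wes, 2014), (Bo, 7, bio, 11, Wes, 2014), (Cal, 38, law, 7, Cal, 1997), (Vic, 28, p2, 11, Fay, 2004), (Vic, 28, p2, 11, Lee, 2011), (Vic, 28, p2, 11, Xia, 1990)}
Filtering on aid ≠ 20 leaves {(Bo, 14, k2, 1, Wes, 2014), (Bo, 29, x1, 31, Wes, 2014), (Bo, 7, bio, 11, Wes, 2014), (Cal, 38, law, 7, Cal, 1997), (Vic, 28, p2, 11, Fay, 2004), (Vic, 28, p2, 11, Lee, 2011), (Vic, 28, p2, 11, Xia, 1990)}.
Filtering on aname ≠ Cal leaves {(Bo, 14, k2, 1, Wes, 2014), (Bo, 29, x1, 31, Wes, 2014), (Bo, 7, bio, 11, Wes, 2014), (Vic, 28, p2, 11, Fay, 2004), (Vic, 28, p2, 11, Lee, 2011), (Vic, 28, p2, 11, Xia, 1990)}.
π[bid, mname]: project onto (bid, mname) → {(1, Wes), (11, Fay), (11, Lee), (11, Wes), (11, Xia), (31, Wes)}

{(1, Wes), (11, Fay), (11, Lee), (11, Wes), (11, Xia), (31, Wes)}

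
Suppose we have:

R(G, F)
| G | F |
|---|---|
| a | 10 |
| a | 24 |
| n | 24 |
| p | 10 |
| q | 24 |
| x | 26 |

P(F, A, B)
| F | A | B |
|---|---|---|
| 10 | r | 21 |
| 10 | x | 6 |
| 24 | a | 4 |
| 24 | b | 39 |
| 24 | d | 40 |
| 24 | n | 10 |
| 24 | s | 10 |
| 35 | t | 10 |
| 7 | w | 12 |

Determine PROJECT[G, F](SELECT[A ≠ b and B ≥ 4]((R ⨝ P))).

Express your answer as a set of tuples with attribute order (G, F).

{(a, 10), (a, 24), (n, 24), (p, 10), (q, 24)}

Natural join on F: {(a, 10, r, 21), (a, 10, x, 6), (a, 24, a, 4), (a, 24, b, 39), (a, 24, d, 40), (a, 24, n, 10), (a, 24, s, 10), (n, 24, a, 4), (n, 24, b, 39), (n, 24, d, 40), (n, 24, n, 10), (n, 24, s, 10), (p, 10, r, 21), (p, 10, x, 6), (q, 24, a, 4), (q, 24, b, 39), (q, 24, d, 40), (q, 24, n, 10), (q, 24, s, 10)}
σ[A ≠ b and B ≥ 4]: keep tuples satisfying A ≠ b and B ≥ 4 → {(a, 10, r, 21), (a, 10, x, 6), (a, 24, a, 4), (a, 24, d, 40), (a, 24, n, 10), (a, 24, s, 10), (n, 24, a, 4), (n, 24, d, 40), (n, 24, n, 10), (n, 24, s, 10), (p, 10, r, 21), (p, 10, x, 6), (q, 24, a, 4), (q, 24, d, 40), (q, 24, n, 10), (q, 24, s, 10)}
Keep only column(s) G, F (11 duplicate(s) eliminated): {(a, 10), (a, 24), (n, 24), (p, 10), (q, 24)}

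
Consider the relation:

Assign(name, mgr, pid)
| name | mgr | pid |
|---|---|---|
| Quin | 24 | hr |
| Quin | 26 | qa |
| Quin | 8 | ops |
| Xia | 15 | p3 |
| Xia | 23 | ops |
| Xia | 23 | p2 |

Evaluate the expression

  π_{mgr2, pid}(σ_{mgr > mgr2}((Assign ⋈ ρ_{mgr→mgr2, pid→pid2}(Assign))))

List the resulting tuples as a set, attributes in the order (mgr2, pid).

{(15, ops), (15, p2), (24, qa), (8, hr), (8, qa)}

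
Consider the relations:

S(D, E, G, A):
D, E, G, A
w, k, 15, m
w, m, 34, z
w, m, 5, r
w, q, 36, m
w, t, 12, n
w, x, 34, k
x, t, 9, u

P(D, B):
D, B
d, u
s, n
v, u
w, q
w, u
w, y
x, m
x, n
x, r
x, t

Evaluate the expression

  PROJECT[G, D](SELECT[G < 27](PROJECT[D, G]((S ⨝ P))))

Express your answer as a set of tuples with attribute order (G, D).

Joining S and P on D yields {(w, k, 15, m, q), (w, k, 15, m, u), (w, k, 15, m, y), (w, m, 34, z, q), (w, m, 34, z, u), (w, m, 34, z, y), (w, m, 5, r, q), (w, m, 5, r, u), (w, m, 5, r, y), (w, q, 36, m, q), (w, q, 36, m, u), (w, q, 36, m, y), (w, t, 12, n, q), (w, t, 12, n, u), (w, t, 12, n, y), (w, x, 34, k, q), (w, x, 34, k, u), (w, x, 34, k, y), (x, t, 9, u, m), (x, t, 9, u, n), (x, t, 9, u, r), (x, t, 9, u, t)}.
π_{D, G} gives {(w, 12), (w, 15), (w, 34), (w, 36), (w, 5), (x, 9)} (16 duplicate(s) eliminated).
Filtering on G < 27 leaves {(w, 12), (w, 15), (w, 5), (x, 9)}.
π_{G, D} gives {(12, w), (15, w), (5, w), (9, x)}.

{(12, w), (15, w), (5, w), (9, x)}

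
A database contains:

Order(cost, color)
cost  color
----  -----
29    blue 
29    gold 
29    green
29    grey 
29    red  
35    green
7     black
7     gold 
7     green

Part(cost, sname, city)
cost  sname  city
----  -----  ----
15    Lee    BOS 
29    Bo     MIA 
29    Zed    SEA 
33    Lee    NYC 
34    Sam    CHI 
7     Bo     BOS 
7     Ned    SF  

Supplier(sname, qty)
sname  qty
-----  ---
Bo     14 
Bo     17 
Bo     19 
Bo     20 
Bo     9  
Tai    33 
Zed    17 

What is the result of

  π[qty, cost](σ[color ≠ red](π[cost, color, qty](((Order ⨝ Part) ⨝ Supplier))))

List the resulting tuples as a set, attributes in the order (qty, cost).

Natural join on cost: {(29, blue, Bo, MIA), (29, blue, Zed, SEA), (29, gold, Bo, MIA), (29, gold, Zed, SEA), (29, green, Bo, MIA), (29, green, Zed, SEA), (29, grey, Bo, MIA), (29, grey, Zed, SEA), (29, red, Bo, MIA), (29, red, Zed, SEA), (7, black, Bo, BOS), (7, black, Ned, SF), (7, gold, Bo, BOS), (7, gold, Ned, SF), (7, green, Bo, BOS), (7, green, Ned, SF)}
Natural join on sname: {(29, blue, Bo, MIA, 14), (29, blue, Bo, MIA, 17), (29, blue, Bo, MIA, 19), (29, blue, Bo, MIA, 20), (29, blue, Bo, MIA, 9), (29, blue, Zed, SEA, 17), (29, gold, Bo, MIA, 14), (29, gold, Bo, MIA, 17), (29, gold, Bo, MIA, 19), (29, gold, Bo, MIA, 20), (29, gold, Bo, MIA, 9), (29, gold, Zed, SEA, 17), (29, green, Bo, MIA, 14), (29, green, Bo, MIA, 17), (29, green, Bo, MIA, 19), (29, green, Bo, MIA, 20), (29, green, Bo, MIA, 9), (29, green, Zed, SEA, 17), (29, grey, Bo, MIA, 14), (29, grey, Bo, MIA, 17), (29, grey, Bo, MIA, 19), (29, grey, Bo, MIA, 20), (29, grey, Bo, MIA, 9), (29, grey, Zed, SEA, 17), (29, red, Bo, MIA, 14), (29, red, Bo, MIA, 17), (29, red, Bo, MIA, 19), (29, red, Bo, MIA, 20), (29, red, Bo, MIA, 9), (29, red, Zed, SEA, 17), (7, black, Bo, BOS, 14), (7, black, Bo, BOS, 17), (7, black, Bo, BOS, 19), (7, black, Bo, BOS, 20), (7, black, Bo, BOS, 9), (7, gold, Bo, BOS, 14), (7, gold, Bo, BOS, 17), (7, gold, Bo, BOS, 19), (7, gold, Bo, BOS, 20), (7, gold, Bo, BOS, 9), (7, green, Bo, BOS, 14), (7, green, Bo, BOS, 17), (7, green, Bo, BOS, 19), (7, green, Bo, BOS, 20), (7, green, Bo, BOS, 9)}
π[cost, color, qty]: project onto (cost, color, qty) (5 duplicate(s) eliminated) → {(29, blue, 14), (29, blue, 17), (29, blue, 19), (29, blue, 20), (29, blue, 9), (29, gold, 14), (29, gold, 17), (29, gold, 19), (29, gold, 20), (29, gold, 9), (29, green, 14), (29, green, 17), (29, green, 19), (29, green, 20), (29, green, 9), (29, grey, 14), (29, grey, 17), (29, grey, 19), (29, grey, 20), (29, grey, 9), (29, red, 14), (29, red, 17), (29, red, 19), (29, red, 20), (29, red, 9), (7, black, 14), (7, black, 17), (7, black, 19), (7, black, 20), (7, black, 9), (7, gold, 14), (7, gold, 17), (7, gold, 19), (7, gold, 20), (7, gold, 9), (7, green, 14), (7, green, 17), (7, green, 19), (7, green, 20), (7, green, 9)}
Apply σ_{color ≠ red}; surviving tuples: {(29, blue, 14), (29, blue, 17), (29, blue, 19), (29, blue, 20), (29, blue, 9), (29, gold, 14), (29, gold, 17), (29, gold, 19), (29, gold, 20), (29, gold, 9), (29, green, 14), (29, green, 17), (29, green, 19), (29, green, 20), (29, green, 9), (29, grey, 14), (29, grey, 17), (29, grey, 19), (29, grey, 20), (29, grey, 9), (7, black, 14), (7, black, 17), (7, black, 19), (7, black, 20), (7, black, 9), (7, gold, 14), (7, gold, 17), (7, gold, 19), (7, gold, 20), (7, gold, 9), (7, green, 14), (7, green, 17), (7, green, 19), (7, green, 20), (7, green, 9)}
π[qty, cost]: project onto (qty, cost) (25 duplicate(s) eliminated) → {(14, 29), (14, 7), (17, 29), (17, 7), (19, 29), (19, 7), (20, 29), (20, 7), (9, 29), (9, 7)}

{(14, 29), (14, 7), (17, 29), (17, 7), (19, 29), (19, 7), (20, 29), (20, 7), (9, 29), (9, 7)}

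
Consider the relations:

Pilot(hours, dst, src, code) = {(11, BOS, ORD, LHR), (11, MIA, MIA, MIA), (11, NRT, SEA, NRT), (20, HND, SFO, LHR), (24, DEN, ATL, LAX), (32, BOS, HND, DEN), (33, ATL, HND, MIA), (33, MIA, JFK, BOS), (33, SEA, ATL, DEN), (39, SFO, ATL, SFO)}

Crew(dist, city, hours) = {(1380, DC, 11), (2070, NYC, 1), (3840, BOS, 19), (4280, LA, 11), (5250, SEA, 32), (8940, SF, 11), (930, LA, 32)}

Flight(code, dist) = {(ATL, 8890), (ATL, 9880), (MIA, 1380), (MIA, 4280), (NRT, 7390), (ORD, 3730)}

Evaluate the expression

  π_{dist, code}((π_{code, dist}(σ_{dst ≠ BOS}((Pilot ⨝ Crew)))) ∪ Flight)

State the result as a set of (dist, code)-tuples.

Natural join on hours: {(11, BOS, ORD, LHR, 1380, DC), (11, BOS, ORD, LHR, 4280, LA), (11, BOS, ORD, LHR, 8940, SF), (11, MIA, MIA, MIA, 1380, DC), (11, MIA, MIA, MIA, 4280, LA), (11, MIA, MIA, MIA, 8940, SF), (11, NRT, SEA, NRT, 1380, DC), (11, NRT, SEA, NRT, 4280, LA), (11, NRT, SEA, NRT, 8940, SF), (32, BOS, HND, DEN, 5250, SEA), (32, BOS, HND, DEN, 930, LA)}
Apply σ_{dst ≠ BOS}; surviving tuples: {(11, MIA, MIA, MIA, 1380, DC), (11, MIA, MIA, MIA, 4280, LA), (11, MIA, MIA, MIA, 8940, SF), (11, NRT, SEA, NRT, 1380, DC), (11, NRT, SEA, NRT, 4280, LA), (11, NRT, SEA, NRT, 8940, SF)}
π_{code, dist} gives {(MIA, 1380), (MIA, 4280), (MIA, 8940), (NRT, 1380), (NRT, 4280), (NRT, 8940)}.
Taking the union: {(ATL, 8890), (ATL, 9880), (MIA, 1380), (MIA, 4280), (MIA, 8940), (NRT, 1380), (NRT, 4280), (NRT, 7390), (NRT, 8940), (ORD, 3730)}
π_{dist, code} gives {(1380, MIA), (1380, NRT), (3730, ORD), (4280, MIA), (4280, NRT), (7390, NRT), (8890, ATL), (8940, MIA), (8940, NRT), (9880, ATL)}.

{(1380, MIA), (1380, NRT), (3730, ORD), (4280, MIA), (4280, NRT), (7390, NRT), (8890, ATL), (8940, MIA), (8940, NRT), (9880, ATL)}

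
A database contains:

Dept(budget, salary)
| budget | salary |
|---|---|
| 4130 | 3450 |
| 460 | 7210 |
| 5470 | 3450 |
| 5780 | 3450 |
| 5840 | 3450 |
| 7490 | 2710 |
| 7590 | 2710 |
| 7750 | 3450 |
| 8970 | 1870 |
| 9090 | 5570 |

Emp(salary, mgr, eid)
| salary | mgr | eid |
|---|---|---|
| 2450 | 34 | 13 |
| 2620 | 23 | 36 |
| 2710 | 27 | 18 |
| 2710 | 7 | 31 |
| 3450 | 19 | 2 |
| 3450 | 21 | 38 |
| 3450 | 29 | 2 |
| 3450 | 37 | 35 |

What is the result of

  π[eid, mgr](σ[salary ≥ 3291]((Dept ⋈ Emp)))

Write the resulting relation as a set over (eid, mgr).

{(2, 19), (2, 29), (35, 37), (38, 21)}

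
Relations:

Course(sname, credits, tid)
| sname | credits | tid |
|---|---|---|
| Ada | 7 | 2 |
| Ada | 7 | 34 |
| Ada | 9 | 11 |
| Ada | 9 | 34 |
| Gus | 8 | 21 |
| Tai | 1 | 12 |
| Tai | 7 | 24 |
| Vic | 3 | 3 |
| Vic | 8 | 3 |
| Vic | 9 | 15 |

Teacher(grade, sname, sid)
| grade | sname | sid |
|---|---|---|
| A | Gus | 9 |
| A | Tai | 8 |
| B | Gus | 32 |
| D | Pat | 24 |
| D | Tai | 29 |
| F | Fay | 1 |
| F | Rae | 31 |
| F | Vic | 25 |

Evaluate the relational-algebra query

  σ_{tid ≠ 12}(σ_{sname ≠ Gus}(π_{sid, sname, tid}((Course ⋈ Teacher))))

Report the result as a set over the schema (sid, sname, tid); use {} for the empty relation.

{(25, Vic, 15), (25, Vic, 3), (29, Tai, 24), (8, Tai, 24)}

Natural join on sname: {(Gus, 8, 21, A, 9), (Gus, 8, 21, B, 32), (Tai, 1, 12, A, 8), (Tai, 1, 12, D, 29), (Tai, 7, 24, A, 8), (Tai, 7, 24, D, 29), (Vic, 3, 3, F, 25), (Vic, 8, 3, F, 25), (Vic, 9, 15, F, 25)}
Projecting to sid, sname, tid (1 duplicate(s) eliminated): {(25, Vic, 15), (25, Vic, 3), (29, Tai, 12), (29, Tai, 24), (32, Gus, 21), (8, Tai, 12), (8, Tai, 24), (9, Gus, 21)}
σ[sname ≠ Gus]: keep tuples satisfying sname ≠ Gus → {(25, Vic, 15), (25, Vic, 3), (29, Tai, 12), (29, Tai, 24), (8, Tai, 12), (8, Tai, 24)}
σ[tid ≠ 12]: keep tuples satisfying tid ≠ 12 → {(25, Vic, 15), (25, Vic, 3), (29, Tai, 24), (8, Tai, 24)}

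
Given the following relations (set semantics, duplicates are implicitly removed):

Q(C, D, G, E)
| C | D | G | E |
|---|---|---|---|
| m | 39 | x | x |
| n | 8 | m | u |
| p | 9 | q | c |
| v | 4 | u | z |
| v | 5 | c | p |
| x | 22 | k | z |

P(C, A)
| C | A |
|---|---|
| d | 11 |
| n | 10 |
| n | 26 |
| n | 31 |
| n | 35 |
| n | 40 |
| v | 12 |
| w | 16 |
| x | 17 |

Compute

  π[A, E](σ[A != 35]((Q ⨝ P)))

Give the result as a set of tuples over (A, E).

{(10, u), (12, p), (12, z), (17, z), (26, u), (31, u), (40, u)}

Q ⋈ P (natural join on C): {(n, 8, m, u, 10), (n, 8, m, u, 26), (n, 8, m, u, 31), (n, 8, m, u, 35), (n, 8, m, u, 40), (v, 4, u, z, 12), (v, 5, c, p, 12), (x, 22, k, z, 17)}
Apply σ_{A != 35}; surviving tuples: {(n, 8, m, u, 10), (n, 8, m, u, 26), (n, 8, m, u, 31), (n, 8, m, u, 40), (v, 4, u, z, 12), (v, 5, c, p, 12), (x, 22, k, z, 17)}
Keep only column(s) A, E: {(10, u), (12, p), (12, z), (17, z), (26, u), (31, u), (40, u)}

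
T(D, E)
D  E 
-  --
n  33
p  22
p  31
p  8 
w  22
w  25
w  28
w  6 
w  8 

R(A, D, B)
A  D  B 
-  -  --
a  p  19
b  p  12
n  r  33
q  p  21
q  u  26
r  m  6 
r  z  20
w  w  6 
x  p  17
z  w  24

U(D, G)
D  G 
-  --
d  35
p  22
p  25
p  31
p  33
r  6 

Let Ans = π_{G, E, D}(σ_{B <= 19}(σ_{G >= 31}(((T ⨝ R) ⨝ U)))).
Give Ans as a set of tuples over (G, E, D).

T ⋈ R (natural join on D): {(p, 22, a, 19), (p, 22, b, 12), (p, 22, q, 21), (p, 22, x, 17), (p, 31, a, 19), (p, 31, b, 12), (p, 31, q, 21), (p, 31, x, 17), (p, 8, a, 19), (p, 8, b, 12), (p, 8, q, 21), (p, 8, x, 17), (w, 22, w, 6), (w, 22, z, 24), (w, 25, w, 6), (w, 25, z, 24), (w, 28, w, 6), (w, 28, z, 24), (w, 6, w, 6), (w, 6, z, 24), (w, 8, w, 6), (w, 8, z, 24)}
(T ⨝ R) ⋈ U (natural join on D): {(p, 22, a, 19, 22), (p, 22, a, 19, 25), (p, 22, a, 19, 31), (p, 22, a, 19, 33), (p, 22, b, 12, 22), (p, 22, b, 12, 25), (p, 22, b, 12, 31), (p, 22, b, 12, 33), (p, 22, q, 21, 22), (p, 22, q, 21, 25), (p, 22, q, 21, 31), (p, 22, q, 21, 33), (p, 22, x, 17, 22), (p, 22, x, 17, 25), (p, 22, x, 17, 31), (p, 22, x, 17, 33), (p, 31, a, 19, 22), (p, 31, a, 19, 25), (p, 31, a, 19, 31), (p, 31, a, 19, 33), (p, 31, b, 12, 22), (p, 31, b, 12, 25), (p, 31, b, 12, 31), (p, 31, b, 12, 33), (p, 31, q, 21, 22), (p, 31, q, 21, 25), (p, 31, q, 21, 31), (p, 31, q, 21, 33), (p, 31, x, 17, 22), (p, 31, x, 17, 25), (p, 31, x, 17, 31), (p, 31, x, 17, 33), (p, 8, a, 19, 22), (p, 8, a, 19, 25), (p, 8, a, 19, 31), (p, 8, a, 19, 33), (p, 8, b, 12, 22), (p, 8, b, 12, 25), (p, 8, b, 12, 31), (p, 8, b, 12, 33), (p, 8, q, 21, 22), (p, 8, q, 21, 25), (p, 8, q, 21, 31), (p, 8, q, 21, 33), (p, 8, x, 17, 22), (p, 8, x, 17, 25), (p, 8, x, 17, 31), (p, 8, x, 17, 33)}
Selection G >= 31: {(p, 22, a, 19, 31), (p, 22, a, 19, 33), (p, 22, b, 12, 31), (p, 22, b, 12, 33), (p, 22, q, 21, 31), (p, 22, q, 21, 33), (p, 22, x, 17, 31), (p, 22, x, 17, 33), (p, 31, a, 19, 31), (p, 31, a, 19, 33), (p, 31, b, 12, 31), (p, 31, b, 12, 33), (p, 31, q, 21, 31), (p, 31, q, 21, 33), (p, 31, x, 17, 31), (p, 31, x, 17, 33), (p, 8, a, 19, 31), (p, 8, a, 19, 33), (p, 8, b, 12, 31), (p, 8, b, 12, 33), (p, 8, q, 21, 31), (p, 8, q, 21, 33), (p, 8, x, 17, 31), (p, 8, x, 17, 33)}
Selection B <= 19: {(p, 22, a, 19, 31), (p, 22, a, 19, 33), (p, 22, b, 12, 31), (p, 22, b, 12, 33), (p, 22, x, 17, 31), (p, 22, x, 17, 33), (p, 31, a, 19, 31), (p, 31, a, 19, 33), (p, 31, b, 12, 31), (p, 31, b, 12, 33), (p, 31, x, 17, 31), (p, 31, x, 17, 33), (p, 8, a, 19, 31), (p, 8, a, 19, 33), (p, 8, b, 12, 31), (p, 8, b, 12, 33), (p, 8, x, 17, 31), (p, 8, x, 17, 33)}
π[G, E, D]: project onto (G, E, D) (12 duplicate(s) eliminated) → {(31, 22, p), (31, 31, p), (31, 8, p), (33, 22, p), (33, 31, p), (33, 8, p)}

{(31, 22, p), (31, 31, p), (31, 8, p), (33, 22, p), (33, 31, p), (33, 8, p)}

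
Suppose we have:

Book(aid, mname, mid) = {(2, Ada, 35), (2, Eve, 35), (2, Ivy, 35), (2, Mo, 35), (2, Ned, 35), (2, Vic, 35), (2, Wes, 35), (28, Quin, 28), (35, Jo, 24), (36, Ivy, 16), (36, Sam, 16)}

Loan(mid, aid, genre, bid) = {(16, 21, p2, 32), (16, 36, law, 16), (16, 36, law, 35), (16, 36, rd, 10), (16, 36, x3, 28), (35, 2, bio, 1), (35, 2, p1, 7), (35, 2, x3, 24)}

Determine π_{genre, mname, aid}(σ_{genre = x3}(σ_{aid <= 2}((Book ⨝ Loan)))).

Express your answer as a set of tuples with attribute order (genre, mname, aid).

{(x3, Ada, 2), (x3, Eve, 2), (x3, Ivy, 2), (x3, Mo, 2), (x3, Ned, 2), (x3, Vic, 2), (x3, Wes, 2)}

Natural join on aid, mid: {(2, Ada, 35, bio, 1), (2, Ada, 35, p1, 7), (2, Ada, 35, x3, 24), (2, Eve, 35, bio, 1), (2, Eve, 35, p1, 7), (2, Eve, 35, x3, 24), (2, Ivy, 35, bio, 1), (2, Ivy, 35, p1, 7), (2, Ivy, 35, x3, 24), (2, Mo, 35, bio, 1), (2, Mo, 35, p1, 7), (2, Mo, 35, x3, 24), (2, Ned, 35, bio, 1), (2, Ned, 35, p1, 7), (2, Ned, 35, x3, 24), (2, Vic, 35, bio, 1), (2, Vic, 35, p1, 7), (2, Vic, 35, x3, 24), (2, Wes, 35, bio, 1), (2, Wes, 35, p1, 7), (2, Wes, 35, x3, 24), (36, Ivy, 16, law, 16), (36, Ivy, 16, law, 35), (36, Ivy, 16, rd, 10), (36, Ivy, 16, x3, 28), (36, Sam, 16, law, 16), (36, Sam, 16, law, 35), (36, Sam, 16, rd, 10), (36, Sam, 16, x3, 28)}
Selection aid <= 2: {(2, Ada, 35, bio, 1), (2, Ada, 35, p1, 7), (2, Ada, 35, x3, 24), (2, Eve, 35, bio, 1), (2, Eve, 35, p1, 7), (2, Eve, 35, x3, 24), (2, Ivy, 35, bio, 1), (2, Ivy, 35, p1, 7), (2, Ivy, 35, x3, 24), (2, Mo, 35, bio, 1), (2, Mo, 35, p1, 7), (2, Mo, 35, x3, 24), (2, Ned, 35, bio, 1), (2, Ned, 35, p1, 7), (2, Ned, 35, x3, 24), (2, Vic, 35, bio, 1), (2, Vic, 35, p1, 7), (2, Vic, 35, x3, 24), (2, Wes, 35, bio, 1), (2, Wes, 35, p1, 7), (2, Wes, 35, x3, 24)}
Selection genre = x3: {(2, Ada, 35, x3, 24), (2, Eve, 35, x3, 24), (2, Ivy, 35, x3, 24), (2, Mo, 35, x3, 24), (2, Ned, 35, x3, 24), (2, Vic, 35, x3, 24), (2, Wes, 35, x3, 24)}
Keep only column(s) genre, mname, aid: {(x3, Ada, 2), (x3, Eve, 2), (x3, Ivy, 2), (x3, Mo, 2), (x3, Ned, 2), (x3, Vic, 2), (x3, Wes, 2)}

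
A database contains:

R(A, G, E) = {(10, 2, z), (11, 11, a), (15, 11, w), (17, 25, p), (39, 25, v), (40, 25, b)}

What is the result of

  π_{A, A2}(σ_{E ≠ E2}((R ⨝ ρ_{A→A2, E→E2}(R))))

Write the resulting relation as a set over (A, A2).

ρ[A→A2, E→E2]: schema becomes (A2, G, E2); tuples unchanged.
Natural join on G: {(10, 2, z, 10, z), (11, 11, a, 11, a), (11, 11, a, 15, w), (15, 11, w, 11, a), (15, 11, w, 15, w), (17, 25, p, 17, p), (17, 25, p, 39, v), (17, 25, p, 40, b), (39, 25, v, 17, p), (39, 25, v, 39, v), (39, 25, v, 40, b), (40, 25, b, 17, p), (40, 25, b, 39, v), (40, 25, b, 40, b)}
Selection E ≠ E2: {(11, 11, a, 15, w), (15, 11, w, 11, a), (17, 25, p, 39, v), (17, 25, p, 40, b), (39, 25, v, 17, p), (39, 25, v, 40, b), (40, 25, b, 17, p), (40, 25, b, 39, v)}
π[A, A2]: project onto (A, A2) → {(11, 15), (15, 11), (17, 39), (17, 40), (39, 17), (39, 40), (40, 17), (40, 39)}

{(11, 15), (15, 11), (17, 39), (17, 40), (39, 17), (39, 40), (40, 17), (40, 39)}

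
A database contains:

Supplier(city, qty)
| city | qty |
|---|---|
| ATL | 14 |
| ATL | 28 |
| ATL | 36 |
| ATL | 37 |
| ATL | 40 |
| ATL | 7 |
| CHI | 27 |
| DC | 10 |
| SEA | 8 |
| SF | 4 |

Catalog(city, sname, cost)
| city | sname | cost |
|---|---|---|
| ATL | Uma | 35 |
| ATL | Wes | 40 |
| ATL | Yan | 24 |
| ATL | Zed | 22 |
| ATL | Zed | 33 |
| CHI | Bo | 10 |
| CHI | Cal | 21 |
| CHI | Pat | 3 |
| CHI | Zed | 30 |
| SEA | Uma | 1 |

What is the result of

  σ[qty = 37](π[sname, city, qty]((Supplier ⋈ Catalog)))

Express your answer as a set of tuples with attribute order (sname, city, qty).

{(Uma, ATL, 37), (Wes, ATL, 37), (Yan, ATL, 37), (Zed, ATL, 37)}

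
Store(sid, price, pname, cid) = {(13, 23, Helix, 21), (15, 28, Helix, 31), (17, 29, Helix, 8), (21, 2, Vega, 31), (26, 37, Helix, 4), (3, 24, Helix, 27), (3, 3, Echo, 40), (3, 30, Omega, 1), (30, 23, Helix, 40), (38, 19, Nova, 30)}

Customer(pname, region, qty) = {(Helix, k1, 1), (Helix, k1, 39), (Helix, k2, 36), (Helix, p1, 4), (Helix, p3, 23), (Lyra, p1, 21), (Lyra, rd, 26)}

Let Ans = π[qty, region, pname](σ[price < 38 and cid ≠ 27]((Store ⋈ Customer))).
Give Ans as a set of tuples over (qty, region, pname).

Joining Store and Customer on pname yields {(13, 23, Helix, 21, k1, 1), (13, 23, Helix, 21, k1, 39), (13, 23, Helix, 21, k2, 36), (13, 23, Helix, 21, p1, 4), (13, 23, Helix, 21, p3, 23), (15, 28, Helix, 31, k1, 1), (15, 28, Helix, 31, k1, 39), (15, 28, Helix, 31, k2, 36), (15, 28, Helix, 31, p1, 4), (15, 28, Helix, 31, p3, 23), (17, 29, Helix, 8, k1, 1), (17, 29, Helix, 8, k1, 39), (17, 29, Helix, 8, k2, 36), (17, 29, Helix, 8, p1, 4), (17, 29, Helix, 8, p3, 23), (26, 37, Helix, 4, k1, 1), (26, 37, Helix, 4, k1, 39), (26, 37, Helix, 4, k2, 36), (26, 37, Helix, 4, p1, 4), (26, 37, Helix, 4, p3, 23), (3, 24, Helix, 27, k1, 1), (3, 24, Helix, 27, k1, 39), (3, 24, Helix, 27, k2, 36), (3, 24, Helix, 27, p1, 4), (3, 24, Helix, 27, p3, 23), (30, 23, Helix, 40, k1, 1), (30, 23, Helix, 40, k1, 39), (30, 23, Helix, 40, k2, 36), (30, 23, Helix, 40, p1, 4), (30, 23, Helix, 40, p3, 23)}.
Filtering on price < 38 and cid ≠ 27 leaves {(13, 23, Helix, 21, k1, 1), (13, 23, Helix, 21, k1, 39), (13, 23, Helix, 21, k2, 36), (13, 23, Helix, 21, p1, 4), (13, 23, Helix, 21, p3, 23), (15, 28, Helix, 31, k1, 1), (15, 28, Helix, 31, k1, 39), (15, 28, Helix, 31, k2, 36), (15, 28, Helix, 31, p1, 4), (15, 28, Helix, 31, p3, 23), (17, 29, Helix, 8, k1, 1), (17, 29, Helix, 8, k1, 39), (17, 29, Helix, 8, k2, 36), (17, 29, Helix, 8, p1, 4), (17, 29, Helix, 8, p3, 23), (26, 37, Helix, 4, k1, 1), (26, 37, Helix, 4, k1, 39), (26, 37, Helix, 4, k2, 36), (26, 37, Helix, 4, p1, 4), (26, 37, Helix, 4, p3, 23), (30, 23, Helix, 40, k1, 1), (30, 23, Helix, 40, k1, 39), (30, 23, Helix, 40, k2, 36), (30, 23, Helix, 40, p1, 4), (30, 23, Helix, 40, p3, 23)}.
π[qty, region, pname]: project onto (qty, region, pname) (20 duplicate(s) eliminated) → {(1, k1, Helix), (23, p3, Helix), (36, k2, Helix), (39, k1, Helix), (4, p1, Helix)}

{(1, k1, Helix), (23, p3, Helix), (36, k2, Helix), (39, k1, Helix), (4, p1, Helix)}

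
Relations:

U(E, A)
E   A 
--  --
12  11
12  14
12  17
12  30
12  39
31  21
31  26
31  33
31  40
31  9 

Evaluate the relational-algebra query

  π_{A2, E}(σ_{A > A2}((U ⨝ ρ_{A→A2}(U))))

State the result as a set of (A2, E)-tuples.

{(11, 12), (14, 12), (17, 12), (21, 31), (26, 31), (30, 12), (33, 31), (9, 31)}

ρ[A→A2]: schema becomes (E, A2); tuples unchanged.
U ⋈ ρ_{A→A2}(U) (natural join on E): {(12, 11, 11), (12, 11, 14), (12, 11, 17), (12, 11, 30), (12, 11, 39), (12, 14, 11), (12, 14, 14), (12, 14, 17), (12, 14, 30), (12, 14, 39), (12, 17, 11), (12, 17, 14), (12, 17, 17), (12, 17, 30), (12, 17, 39), (12, 30, 11), (12, 30, 14), (12, 30, 17), (12, 30, 30), (12, 30, 39), (12, 39, 11), (12, 39, 14), (12, 39, 17), (12, 39, 30), (12, 39, 39), (31, 21, 21), (31, 21, 26), (31, 21, 33), (31, 21, 40), (31, 21, 9), (31, 26, 21), (31, 26, 26), (31, 26, 33), (31, 26, 40), (31, 26, 9), (31, 33, 21), (31, 33, 26), (31, 33, 33), (31, 33, 40), (31, 33, 9), (31, 40, 21), (31, 40, 26), (31, 40, 33), (31, 40, 40), (31, 40, 9), (31, 9, 21), (31, 9, 26), (31, 9, 33), (31, 9, 40), (31, 9, 9)}
Selection A > A2: {(12, 14, 11), (12, 17, 11), (12, 17, 14), (12, 30, 11), (12, 30, 14), (12, 30, 17), (12, 39, 11), (12, 39, 14), (12, 39, 17), (12, 39, 30), (31, 21, 9), (31, 26, 21), (31, 26, 9), (31, 33, 21), (31, 33, 26), (31, 33, 9), (31, 40, 21), (31, 40, 26), (31, 40, 33), (31, 40, 9)}
Projecting to A2, E (12 duplicate(s) eliminated): {(11, 12), (14, 12), (17, 12), (21, 31), (26, 31), (30, 12), (33, 31), (9, 31)}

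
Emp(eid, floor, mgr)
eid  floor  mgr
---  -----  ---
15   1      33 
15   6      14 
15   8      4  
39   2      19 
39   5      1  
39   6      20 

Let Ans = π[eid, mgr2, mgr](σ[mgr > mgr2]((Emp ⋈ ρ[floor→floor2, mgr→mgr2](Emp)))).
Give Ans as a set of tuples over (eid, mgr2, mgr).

ρ[floor→floor2, mgr→mgr2]: schema becomes (eid, floor2, mgr2); tuples unchanged.
Emp ⋈ ρ[floor→floor2, mgr→mgr2](Emp) (natural join on eid): {(15, 1, 33, 1, 33), (15, 1, 33, 6, 14), (15, 1, 33, 8, 4), (15, 6, 14, 1, 33), (15, 6, 14, 6, 14), (15, 6, 14, 8, 4), (15, 8, 4, 1, 33), (15, 8, 4, 6, 14), (15, 8, 4, 8, 4), (39, 2, 19, 2, 19), (39, 2, 19, 5, 1), (39, 2, 19, 6, 20), (39, 5, 1, 2, 19), (39, 5, 1, 5, 1), (39, 5, 1, 6, 20), (39, 6, 20, 2, 19), (39, 6, 20, 5, 1), (39, 6, 20, 6, 20)}
Selection mgr > mgr2: {(15, 1, 33, 6, 14), (15, 1, 33, 8, 4), (15, 6, 14, 8, 4), (39, 2, 19, 5, 1), (39, 6, 20, 2, 19), (39, 6, 20, 5, 1)}
π_{eid, mgr2, mgr} gives {(15, 14, 33), (15, 4, 14), (15, 4, 33), (39, 1, 19), (39, 1, 20), (39, 19, 20)}.

{(15, 14, 33), (15, 4, 14), (15, 4, 33), (39, 1, 19), (39, 1, 20), (39, 19, 20)}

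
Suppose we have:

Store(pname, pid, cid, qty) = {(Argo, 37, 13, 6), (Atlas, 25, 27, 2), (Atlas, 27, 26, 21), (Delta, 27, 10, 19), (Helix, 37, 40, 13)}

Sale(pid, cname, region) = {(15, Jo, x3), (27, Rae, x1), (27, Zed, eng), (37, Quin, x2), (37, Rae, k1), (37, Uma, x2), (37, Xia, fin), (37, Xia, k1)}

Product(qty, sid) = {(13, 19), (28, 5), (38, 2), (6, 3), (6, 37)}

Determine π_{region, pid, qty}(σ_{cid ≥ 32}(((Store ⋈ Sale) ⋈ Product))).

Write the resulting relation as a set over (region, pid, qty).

Store ⋈ Sale (natural join on pid): {(Argo, 37, 13, 6, Quin, x2), (Argo, 37, 13, 6, Rae, k1), (Argo, 37, 13, 6, Uma, x2), (Argo, 37, 13, 6, Xia, fin), (Argo, 37, 13, 6, Xia, k1), (Atlas, 27, 26, 21, Rae, x1), (Atlas, 27, 26, 21, Zed, eng), (Delta, 27, 10, 19, Rae, x1), (Delta, 27, 10, 19, Zed, eng), (Helix, 37, 40, 13, Quin, x2), (Helix, 37, 40, 13, Rae, k1), (Helix, 37, 40, 13, Uma, x2), (Helix, 37, 40, 13, Xia, fin), (Helix, 37, 40, 13, Xia, k1)}
(Store ⋈ Sale) ⋈ Product (natural join on qty): {(Argo, 37, 13, 6, Quin, x2, 3), (Argo, 37, 13, 6, Quin, x2, 37), (Argo, 37, 13, 6, Rae, k1, 3), (Argo, 37, 13, 6, Rae, k1, 37), (Argo, 37, 13, 6, Uma, x2, 3), (Argo, 37, 13, 6, Uma, x2, 37), (Argo, 37, 13, 6, Xia, fin, 3), (Argo, 37, 13, 6, Xia, fin, 37), (Argo, 37, 13, 6, Xia, k1, 3), (Argo, 37, 13, 6, Xia, k1, 37), (Helix, 37, 40, 13, Quin, x2, 19), (Helix, 37, 40, 13, Rae, k1, 19), (Helix, 37, 40, 13, Uma, x2, 19), (Helix, 37, 40, 13, Xia, fin, 19), (Helix, 37, 40, 13, Xia, k1, 19)}
σ[cid ≥ 32]: keep tuples satisfying cid ≥ 32 → {(Helix, 37, 40, 13, Quin, x2, 19), (Helix, 37, 40, 13, Rae, k1, 19), (Helix, 37, 40, 13, Uma, x2, 19), (Helix, 37, 40, 13, Xia, fin, 19), (Helix, 37, 40, 13, Xia, k1, 19)}
Keep only column(s) region, pid, qty (2 duplicate(s) eliminated): {(fin, 37, 13), (k1, 37, 13), (x2, 37, 13)}

{(fin, 37, 13), (k1, 37, 13), (x2, 37, 13)}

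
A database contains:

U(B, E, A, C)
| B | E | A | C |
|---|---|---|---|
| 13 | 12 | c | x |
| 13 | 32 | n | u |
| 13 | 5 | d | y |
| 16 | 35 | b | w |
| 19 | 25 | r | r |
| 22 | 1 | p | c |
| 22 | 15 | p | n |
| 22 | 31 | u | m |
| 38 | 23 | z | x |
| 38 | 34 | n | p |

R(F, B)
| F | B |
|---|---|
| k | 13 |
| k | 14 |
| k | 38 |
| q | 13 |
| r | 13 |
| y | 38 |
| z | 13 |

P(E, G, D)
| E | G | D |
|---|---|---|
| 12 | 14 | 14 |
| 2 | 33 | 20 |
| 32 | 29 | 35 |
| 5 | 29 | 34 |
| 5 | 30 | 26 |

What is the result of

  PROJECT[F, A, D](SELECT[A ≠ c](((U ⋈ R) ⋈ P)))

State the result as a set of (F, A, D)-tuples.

Joining U and R on B yields {(13, 12, c, x, k), (13, 12, c, x, q), (13, 12, c, x, r), (13, 12, c, x, z), (13, 32, n, u, k), (13, 32, n, u, q), (13, 32, n, u, r), (13, 32, n, u, z), (13, 5, d, y, k), (13, 5, d, y, q), (13, 5, d, y, r), (13, 5, d, y, z), (38, 23, z, x, k), (38, 23, z, x, y), (38, 34, n, p, k), (38, 34, n, p, y)}.
Joining (U ⋈ R) and P on E yields {(13, 12, c, x, k, 14, 14), (13, 12, c, x, q, 14, 14), (13, 12, c, x, r, 14, 14), (13, 12, c, x, z, 14, 14), (13, 32, n, u, k, 29, 35), (13, 32, n, u, q, 29, 35), (13, 32, n, u, r, 29, 35), (13, 32, n, u, z, 29, 35), (13, 5, d, y, k, 29, 34), (13, 5, d, y, k, 30, 26), (13, 5, d, y, q, 29, 34), (13, 5, d, y, q, 30, 26), (13, 5, d, y, r, 29, 34), (13, 5, d, y, r, 30, 26), (13, 5, d, y, z, 29, 34), (13, 5, d, y, z, 30, 26)}.
Filtering on A ≠ c leaves {(13, 32, n, u, k, 29, 35), (13, 32, n, u, q, 29, 35), (13, 32, n, u, r, 29, 35), (13, 32, n, u, z, 29, 35), (13, 5, d, y, k, 29, 34), (13, 5, d, y, k, 30, 26), (13, 5, d, y, q, 29, 34), (13, 5, d, y, q, 30, 26), (13, 5, d, y, r, 29, 34), (13, 5, d, y, r, 30, 26), (13, 5, d, y, z, 29, 34), (13, 5, d, y, z, 30, 26)}.
π_{F, A, D} gives {(k, d, 26), (k, d, 34), (k, n, 35), (q, d, 26), (q, d, 34), (q, n, 35), (r, d, 26), (r, d, 34), (r, n, 35), (z, d, 26), (z, d, 34), (z, n, 35)}.

{(k, d, 26), (k, d, 34), (k, n, 35), (q, d, 26), (q, d, 34), (q, n, 35), (r, d, 26), (r, d, 34), (r, n, 35), (z, d, 26), (z, d, 34), (z, n, 35)}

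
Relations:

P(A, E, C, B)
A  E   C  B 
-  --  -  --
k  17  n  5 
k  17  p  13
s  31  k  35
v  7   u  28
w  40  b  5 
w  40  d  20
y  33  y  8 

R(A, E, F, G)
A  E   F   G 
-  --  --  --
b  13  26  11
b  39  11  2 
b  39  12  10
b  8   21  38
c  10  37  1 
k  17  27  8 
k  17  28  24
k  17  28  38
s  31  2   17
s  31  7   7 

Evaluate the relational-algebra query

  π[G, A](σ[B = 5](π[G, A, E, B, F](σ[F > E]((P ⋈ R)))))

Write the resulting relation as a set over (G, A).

{(24, k), (38, k), (8, k)}

Joining P and R on A, E yields {(k, 17, n, 5, 27, 8), (k, 17, n, 5, 28, 24), (k, 17, n, 5, 28, 38), (k, 17, p, 13, 27, 8), (k, 17, p, 13, 28, 24), (k, 17, p, 13, 28, 38), (s, 31, k, 35, 2, 17), (s, 31, k, 35, 7, 7)}.
Selection F > E: {(k, 17, n, 5, 27, 8), (k, 17, n, 5, 28, 24), (k, 17, n, 5, 28, 38), (k, 17, p, 13, 27, 8), (k, 17, p, 13, 28, 24), (k, 17, p, 13, 28, 38)}
Projecting to G, A, E, B, F: {(24, k, 17, 13, 28), (24, k, 17, 5, 28), (38, k, 17, 13, 28), (38, k, 17, 5, 28), (8, k, 17, 13, 27), (8, k, 17, 5, 27)}
Selection B = 5: {(24, k, 17, 5, 28), (38, k, 17, 5, 28), (8, k, 17, 5, 27)}
Projecting to G, A: {(24, k), (38, k), (8, k)}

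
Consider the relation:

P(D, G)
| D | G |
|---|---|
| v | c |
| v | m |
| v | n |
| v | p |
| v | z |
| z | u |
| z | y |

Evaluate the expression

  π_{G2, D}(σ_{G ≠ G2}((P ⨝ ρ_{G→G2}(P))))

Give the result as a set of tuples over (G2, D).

{(c, v), (m, v), (n, v), (p, v), (u, z), (y, z), (z, v)}

ρ[G→G2]: schema becomes (D, G2); tuples unchanged.
P ⋈ ρ_{G→G2}(P) (natural join on D): {(v, c, c), (v, c, m), (v, c, n), (v, c, p), (v, c, z), (v, m, c), (v, m, m), (v, m, n), (v, m, p), (v, m, z), (v, n, c), (v, n, m), (v, n, n), (v, n, p), (v, n, z), (v, p, c), (v, p, m), (v, p, n), (v, p, p), (v, p, z), (v, z, c), (v, z, m), (v, z, n), (v, z, p), (v, z, z), (z, u, u), (z, u, y), (z, y, u), (z, y, y)}
Apply σ_{G ≠ G2}; surviving tuples: {(v, c, m), (v, c, n), (v, c, p), (v, c, z), (v, m, c), (v, m, n), (v, m, p), (v, m, z), (v, n, c), (v, n, m), (v, n, p), (v, n, z), (v, p, c), (v, p, m), (v, p, n), (v, p, z), (v, z, c), (v, z, m), (v, z, n), (v, z, p), (z, u, y), (z, y, u)}
π_{G2, D} gives {(c, v), (m, v), (n, v), (p, v), (u, z), (y, z), (z, v)} (15 duplicate(s) eliminated).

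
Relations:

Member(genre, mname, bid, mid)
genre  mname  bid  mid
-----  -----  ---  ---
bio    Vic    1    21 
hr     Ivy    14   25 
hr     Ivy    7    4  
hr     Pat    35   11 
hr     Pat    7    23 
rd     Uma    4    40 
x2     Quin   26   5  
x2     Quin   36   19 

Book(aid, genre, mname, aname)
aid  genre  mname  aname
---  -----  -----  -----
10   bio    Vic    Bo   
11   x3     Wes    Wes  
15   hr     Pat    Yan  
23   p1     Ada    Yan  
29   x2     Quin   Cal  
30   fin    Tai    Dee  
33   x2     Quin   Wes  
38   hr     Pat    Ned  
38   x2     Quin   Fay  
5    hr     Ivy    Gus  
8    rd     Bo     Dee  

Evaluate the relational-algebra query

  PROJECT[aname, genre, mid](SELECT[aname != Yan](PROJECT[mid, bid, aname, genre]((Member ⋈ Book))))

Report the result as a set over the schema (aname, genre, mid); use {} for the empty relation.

Natural join on genre, mname: {(bio, Vic, 1, 21, 10, Bo), (hr, Ivy, 14, 25, 5, Gus), (hr, Ivy, 7, 4, 5, Gus), (hr, Pat, 35, 11, 15, Yan), (hr, Pat, 35, 11, 38, Ned), (hr, Pat, 7, 23, 15, Yan), (hr, Pat, 7, 23, 38, Ned), (x2, Quin, 26, 5, 29, Cal), (x2, Quin, 26, 5, 33, Wes), (x2, Quin, 26, 5, 38, Fay), (x2, Quin, 36, 19, 29, Cal), (x2, Quin, 36, 19, 33, Wes), (x2, Quin, 36, 19, 38, Fay)}
π_{mid, bid, aname, genre} gives {(11, 35, Ned, hr), (11, 35, Yan, hr), (19, 36, Cal, x2), (19, 36, Fay, x2), (19, 36, Wes, x2), (21, 1, Bo, bio), (23, 7, Ned, hr), (23, 7, Yan, hr), (25, 14, Gus, hr), (4, 7, Gus, hr), (5, 26, Cal, x2), (5, 26, Fay, x2), (5, 26, Wes, x2)}.
Selection aname != Yan: {(11, 35, Ned, hr), (19, 36, Cal, x2), (19, 36, Fay, x2), (19, 36, Wes, x2), (21, 1, Bo, bio), (23, 7, Ned, hr), (25, 14, Gus, hr), (4, 7, Gus, hr), (5, 26, Cal, x2), (5, 26, Fay, x2), (5, 26, Wes, x2)}
π_{aname, genre, mid} gives {(Bo, bio, 21), (Cal, x2, 19), (Cal, x2, 5), (Fay, x2, 19), (Fay, x2, 5), (Gus, hr, 25), (Gus, hr, 4), (Ned, hr, 11), (Ned, hr, 23), (Wes, x2, 19), (Wes, x2, 5)}.

{(Bo, bio, 21), (Cal, x2, 19), (Cal, x2, 5), (Fay, x2, 19), (Fay, x2, 5), (Gus, hr, 25), (Gus, hr, 4), (Ned, hr, 11), (Ned, hr, 23), (Wes, x2, 19), (Wes, x2, 5)}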